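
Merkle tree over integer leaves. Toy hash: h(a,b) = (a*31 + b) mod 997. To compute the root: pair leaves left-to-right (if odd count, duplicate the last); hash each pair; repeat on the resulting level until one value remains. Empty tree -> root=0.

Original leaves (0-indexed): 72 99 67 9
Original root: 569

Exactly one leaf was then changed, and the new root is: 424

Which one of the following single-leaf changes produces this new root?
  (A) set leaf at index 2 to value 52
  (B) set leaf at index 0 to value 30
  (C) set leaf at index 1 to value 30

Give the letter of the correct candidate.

Original leaves: [72, 99, 67, 9]
Target new root: 424
Try each candidate change and compute the resulting root:
Candidate A: set leaf[2] = 52 -> leaves = [72, 99, 52, 9]
  L0: [72, 99, 52, 9]
  L1: h(72,99)=(72*31+99)%997=337 h(52,9)=(52*31+9)%997=624 -> [337, 624]
  L2: h(337,624)=(337*31+624)%997=104 -> [104]
  root = 104 != target 424
Candidate B: set leaf[0] = 30 -> leaves = [30, 99, 67, 9]
  L0: [30, 99, 67, 9]
  L1: h(30,99)=(30*31+99)%997=32 h(67,9)=(67*31+9)%997=92 -> [32, 92]
  L2: h(32,92)=(32*31+92)%997=87 -> [87]
  root = 87 != target 424
Candidate C: set leaf[1] = 30 -> leaves = [72, 30, 67, 9]
  L0: [72, 30, 67, 9]
  L1: h(72,30)=(72*31+30)%997=268 h(67,9)=(67*31+9)%997=92 -> [268, 92]
  L2: h(268,92)=(268*31+92)%997=424 -> [424]
  root = 424 == target 424  ** MATCH **
Candidate C produces the target root.

Answer: C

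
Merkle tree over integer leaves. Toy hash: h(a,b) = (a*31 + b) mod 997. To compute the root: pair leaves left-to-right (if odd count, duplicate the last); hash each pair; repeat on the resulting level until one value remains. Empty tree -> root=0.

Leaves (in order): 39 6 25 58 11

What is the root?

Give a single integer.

L0: [39, 6, 25, 58, 11]
L1: h(39,6)=(39*31+6)%997=218 h(25,58)=(25*31+58)%997=833 h(11,11)=(11*31+11)%997=352 -> [218, 833, 352]
L2: h(218,833)=(218*31+833)%997=612 h(352,352)=(352*31+352)%997=297 -> [612, 297]
L3: h(612,297)=(612*31+297)%997=326 -> [326]

Answer: 326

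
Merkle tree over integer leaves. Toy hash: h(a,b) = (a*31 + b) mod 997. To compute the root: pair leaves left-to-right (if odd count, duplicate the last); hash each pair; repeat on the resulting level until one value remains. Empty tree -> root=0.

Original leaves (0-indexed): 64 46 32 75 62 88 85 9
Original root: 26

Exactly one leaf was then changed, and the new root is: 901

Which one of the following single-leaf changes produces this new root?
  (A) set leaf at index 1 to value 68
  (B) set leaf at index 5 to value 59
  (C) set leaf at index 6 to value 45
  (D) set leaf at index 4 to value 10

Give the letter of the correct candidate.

Answer: D

Derivation:
Original leaves: [64, 46, 32, 75, 62, 88, 85, 9]
Target new root: 901
Try each candidate change and compute the resulting root:
Candidate A: set leaf[1] = 68 -> leaves = [64, 68, 32, 75, 62, 88, 85, 9]
  L0: [64, 68, 32, 75, 62, 88, 85, 9]
  L1: h(64,68)=(64*31+68)%997=58 h(32,75)=(32*31+75)%997=70 h(62,88)=(62*31+88)%997=16 h(85,9)=(85*31+9)%997=650 -> [58, 70, 16, 650]
  L2: h(58,70)=(58*31+70)%997=871 h(16,650)=(16*31+650)%997=149 -> [871, 149]
  L3: h(871,149)=(871*31+149)%997=231 -> [231]
  root = 231 != target 901
Candidate B: set leaf[5] = 59 -> leaves = [64, 46, 32, 75, 62, 59, 85, 9]
  L0: [64, 46, 32, 75, 62, 59, 85, 9]
  L1: h(64,46)=(64*31+46)%997=36 h(32,75)=(32*31+75)%997=70 h(62,59)=(62*31+59)%997=984 h(85,9)=(85*31+9)%997=650 -> [36, 70, 984, 650]
  L2: h(36,70)=(36*31+70)%997=189 h(984,650)=(984*31+650)%997=247 -> [189, 247]
  L3: h(189,247)=(189*31+247)%997=124 -> [124]
  root = 124 != target 901
Candidate C: set leaf[6] = 45 -> leaves = [64, 46, 32, 75, 62, 88, 45, 9]
  L0: [64, 46, 32, 75, 62, 88, 45, 9]
  L1: h(64,46)=(64*31+46)%997=36 h(32,75)=(32*31+75)%997=70 h(62,88)=(62*31+88)%997=16 h(45,9)=(45*31+9)%997=407 -> [36, 70, 16, 407]
  L2: h(36,70)=(36*31+70)%997=189 h(16,407)=(16*31+407)%997=903 -> [189, 903]
  L3: h(189,903)=(189*31+903)%997=780 -> [780]
  root = 780 != target 901
Candidate D: set leaf[4] = 10 -> leaves = [64, 46, 32, 75, 10, 88, 85, 9]
  L0: [64, 46, 32, 75, 10, 88, 85, 9]
  L1: h(64,46)=(64*31+46)%997=36 h(32,75)=(32*31+75)%997=70 h(10,88)=(10*31+88)%997=398 h(85,9)=(85*31+9)%997=650 -> [36, 70, 398, 650]
  L2: h(36,70)=(36*31+70)%997=189 h(398,650)=(398*31+650)%997=27 -> [189, 27]
  L3: h(189,27)=(189*31+27)%997=901 -> [901]
  root = 901 == target 901  ** MATCH **
Candidate D produces the target root.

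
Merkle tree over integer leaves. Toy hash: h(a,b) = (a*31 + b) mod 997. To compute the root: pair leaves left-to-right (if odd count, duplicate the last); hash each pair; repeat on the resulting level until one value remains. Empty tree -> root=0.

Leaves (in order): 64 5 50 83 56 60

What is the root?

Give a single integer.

L0: [64, 5, 50, 83, 56, 60]
L1: h(64,5)=(64*31+5)%997=992 h(50,83)=(50*31+83)%997=636 h(56,60)=(56*31+60)%997=799 -> [992, 636, 799]
L2: h(992,636)=(992*31+636)%997=481 h(799,799)=(799*31+799)%997=643 -> [481, 643]
L3: h(481,643)=(481*31+643)%997=599 -> [599]

Answer: 599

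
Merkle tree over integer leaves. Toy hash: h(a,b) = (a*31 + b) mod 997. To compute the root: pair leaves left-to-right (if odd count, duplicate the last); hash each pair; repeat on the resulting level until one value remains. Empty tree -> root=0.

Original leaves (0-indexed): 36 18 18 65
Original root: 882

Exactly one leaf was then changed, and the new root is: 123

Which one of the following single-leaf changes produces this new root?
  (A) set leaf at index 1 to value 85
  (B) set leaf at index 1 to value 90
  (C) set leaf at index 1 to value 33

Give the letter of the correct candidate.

Answer: B

Derivation:
Original leaves: [36, 18, 18, 65]
Target new root: 123
Try each candidate change and compute the resulting root:
Candidate A: set leaf[1] = 85 -> leaves = [36, 85, 18, 65]
  L0: [36, 85, 18, 65]
  L1: h(36,85)=(36*31+85)%997=204 h(18,65)=(18*31+65)%997=623 -> [204, 623]
  L2: h(204,623)=(204*31+623)%997=965 -> [965]
  root = 965 != target 123
Candidate B: set leaf[1] = 90 -> leaves = [36, 90, 18, 65]
  L0: [36, 90, 18, 65]
  L1: h(36,90)=(36*31+90)%997=209 h(18,65)=(18*31+65)%997=623 -> [209, 623]
  L2: h(209,623)=(209*31+623)%997=123 -> [123]
  root = 123 == target 123  ** MATCH **
Candidate C: set leaf[1] = 33 -> leaves = [36, 33, 18, 65]
  L0: [36, 33, 18, 65]
  L1: h(36,33)=(36*31+33)%997=152 h(18,65)=(18*31+65)%997=623 -> [152, 623]
  L2: h(152,623)=(152*31+623)%997=350 -> [350]
  root = 350 != target 123
Candidate B produces the target root.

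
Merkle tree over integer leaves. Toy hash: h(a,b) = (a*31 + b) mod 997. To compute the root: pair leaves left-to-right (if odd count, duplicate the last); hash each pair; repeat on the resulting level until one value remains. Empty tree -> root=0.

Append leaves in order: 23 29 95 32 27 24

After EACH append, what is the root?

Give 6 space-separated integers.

After append 23 (leaves=[23]):
  L0: [23]
  root=23
After append 29 (leaves=[23, 29]):
  L0: [23, 29]
  L1: h(23,29)=(23*31+29)%997=742 -> [742]
  root=742
After append 95 (leaves=[23, 29, 95]):
  L0: [23, 29, 95]
  L1: h(23,29)=(23*31+29)%997=742 h(95,95)=(95*31+95)%997=49 -> [742, 49]
  L2: h(742,49)=(742*31+49)%997=120 -> [120]
  root=120
After append 32 (leaves=[23, 29, 95, 32]):
  L0: [23, 29, 95, 32]
  L1: h(23,29)=(23*31+29)%997=742 h(95,32)=(95*31+32)%997=983 -> [742, 983]
  L2: h(742,983)=(742*31+983)%997=57 -> [57]
  root=57
After append 27 (leaves=[23, 29, 95, 32, 27]):
  L0: [23, 29, 95, 32, 27]
  L1: h(23,29)=(23*31+29)%997=742 h(95,32)=(95*31+32)%997=983 h(27,27)=(27*31+27)%997=864 -> [742, 983, 864]
  L2: h(742,983)=(742*31+983)%997=57 h(864,864)=(864*31+864)%997=729 -> [57, 729]
  L3: h(57,729)=(57*31+729)%997=502 -> [502]
  root=502
After append 24 (leaves=[23, 29, 95, 32, 27, 24]):
  L0: [23, 29, 95, 32, 27, 24]
  L1: h(23,29)=(23*31+29)%997=742 h(95,32)=(95*31+32)%997=983 h(27,24)=(27*31+24)%997=861 -> [742, 983, 861]
  L2: h(742,983)=(742*31+983)%997=57 h(861,861)=(861*31+861)%997=633 -> [57, 633]
  L3: h(57,633)=(57*31+633)%997=406 -> [406]
  root=406

Answer: 23 742 120 57 502 406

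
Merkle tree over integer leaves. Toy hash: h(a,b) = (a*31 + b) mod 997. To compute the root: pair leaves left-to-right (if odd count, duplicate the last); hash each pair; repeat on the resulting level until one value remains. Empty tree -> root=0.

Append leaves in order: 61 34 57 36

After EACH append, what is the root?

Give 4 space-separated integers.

After append 61 (leaves=[61]):
  L0: [61]
  root=61
After append 34 (leaves=[61, 34]):
  L0: [61, 34]
  L1: h(61,34)=(61*31+34)%997=928 -> [928]
  root=928
After append 57 (leaves=[61, 34, 57]):
  L0: [61, 34, 57]
  L1: h(61,34)=(61*31+34)%997=928 h(57,57)=(57*31+57)%997=827 -> [928, 827]
  L2: h(928,827)=(928*31+827)%997=682 -> [682]
  root=682
After append 36 (leaves=[61, 34, 57, 36]):
  L0: [61, 34, 57, 36]
  L1: h(61,34)=(61*31+34)%997=928 h(57,36)=(57*31+36)%997=806 -> [928, 806]
  L2: h(928,806)=(928*31+806)%997=661 -> [661]
  root=661

Answer: 61 928 682 661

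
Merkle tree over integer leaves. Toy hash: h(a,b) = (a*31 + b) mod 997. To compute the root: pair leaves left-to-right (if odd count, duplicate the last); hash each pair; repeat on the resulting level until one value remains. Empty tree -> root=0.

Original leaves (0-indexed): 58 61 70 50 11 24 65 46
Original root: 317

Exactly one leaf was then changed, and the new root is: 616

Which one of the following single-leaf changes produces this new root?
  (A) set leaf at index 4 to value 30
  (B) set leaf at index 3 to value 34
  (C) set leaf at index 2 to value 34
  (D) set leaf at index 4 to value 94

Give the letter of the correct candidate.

Answer: C

Derivation:
Original leaves: [58, 61, 70, 50, 11, 24, 65, 46]
Target new root: 616
Try each candidate change and compute the resulting root:
Candidate A: set leaf[4] = 30 -> leaves = [58, 61, 70, 50, 30, 24, 65, 46]
  L0: [58, 61, 70, 50, 30, 24, 65, 46]
  L1: h(58,61)=(58*31+61)%997=862 h(70,50)=(70*31+50)%997=226 h(30,24)=(30*31+24)%997=954 h(65,46)=(65*31+46)%997=67 -> [862, 226, 954, 67]
  L2: h(862,226)=(862*31+226)%997=29 h(954,67)=(954*31+67)%997=728 -> [29, 728]
  L3: h(29,728)=(29*31+728)%997=630 -> [630]
  root = 630 != target 616
Candidate B: set leaf[3] = 34 -> leaves = [58, 61, 70, 34, 11, 24, 65, 46]
  L0: [58, 61, 70, 34, 11, 24, 65, 46]
  L1: h(58,61)=(58*31+61)%997=862 h(70,34)=(70*31+34)%997=210 h(11,24)=(11*31+24)%997=365 h(65,46)=(65*31+46)%997=67 -> [862, 210, 365, 67]
  L2: h(862,210)=(862*31+210)%997=13 h(365,67)=(365*31+67)%997=415 -> [13, 415]
  L3: h(13,415)=(13*31+415)%997=818 -> [818]
  root = 818 != target 616
Candidate C: set leaf[2] = 34 -> leaves = [58, 61, 34, 50, 11, 24, 65, 46]
  L0: [58, 61, 34, 50, 11, 24, 65, 46]
  L1: h(58,61)=(58*31+61)%997=862 h(34,50)=(34*31+50)%997=107 h(11,24)=(11*31+24)%997=365 h(65,46)=(65*31+46)%997=67 -> [862, 107, 365, 67]
  L2: h(862,107)=(862*31+107)%997=907 h(365,67)=(365*31+67)%997=415 -> [907, 415]
  L3: h(907,415)=(907*31+415)%997=616 -> [616]
  root = 616 == target 616  ** MATCH **
Candidate D: set leaf[4] = 94 -> leaves = [58, 61, 70, 50, 94, 24, 65, 46]
  L0: [58, 61, 70, 50, 94, 24, 65, 46]
  L1: h(58,61)=(58*31+61)%997=862 h(70,50)=(70*31+50)%997=226 h(94,24)=(94*31+24)%997=944 h(65,46)=(65*31+46)%997=67 -> [862, 226, 944, 67]
  L2: h(862,226)=(862*31+226)%997=29 h(944,67)=(944*31+67)%997=418 -> [29, 418]
  L3: h(29,418)=(29*31+418)%997=320 -> [320]
  root = 320 != target 616
Candidate C produces the target root.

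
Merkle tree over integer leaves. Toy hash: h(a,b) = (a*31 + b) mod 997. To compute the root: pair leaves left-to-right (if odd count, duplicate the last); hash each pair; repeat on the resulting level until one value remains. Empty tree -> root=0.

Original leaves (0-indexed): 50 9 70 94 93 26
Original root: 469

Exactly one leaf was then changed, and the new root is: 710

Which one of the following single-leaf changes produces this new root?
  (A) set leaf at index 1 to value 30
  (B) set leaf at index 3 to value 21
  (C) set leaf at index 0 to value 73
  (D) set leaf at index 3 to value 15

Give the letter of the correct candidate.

Original leaves: [50, 9, 70, 94, 93, 26]
Target new root: 710
Try each candidate change and compute the resulting root:
Candidate A: set leaf[1] = 30 -> leaves = [50, 30, 70, 94, 93, 26]
  L0: [50, 30, 70, 94, 93, 26]
  L1: h(50,30)=(50*31+30)%997=583 h(70,94)=(70*31+94)%997=270 h(93,26)=(93*31+26)%997=915 -> [583, 270, 915]
  L2: h(583,270)=(583*31+270)%997=397 h(915,915)=(915*31+915)%997=367 -> [397, 367]
  L3: h(397,367)=(397*31+367)%997=710 -> [710]
  root = 710 == target 710  ** MATCH **
Candidate B: set leaf[3] = 21 -> leaves = [50, 9, 70, 21, 93, 26]
  L0: [50, 9, 70, 21, 93, 26]
  L1: h(50,9)=(50*31+9)%997=562 h(70,21)=(70*31+21)%997=197 h(93,26)=(93*31+26)%997=915 -> [562, 197, 915]
  L2: h(562,197)=(562*31+197)%997=670 h(915,915)=(915*31+915)%997=367 -> [670, 367]
  L3: h(670,367)=(670*31+367)%997=200 -> [200]
  root = 200 != target 710
Candidate C: set leaf[0] = 73 -> leaves = [73, 9, 70, 94, 93, 26]
  L0: [73, 9, 70, 94, 93, 26]
  L1: h(73,9)=(73*31+9)%997=278 h(70,94)=(70*31+94)%997=270 h(93,26)=(93*31+26)%997=915 -> [278, 270, 915]
  L2: h(278,270)=(278*31+270)%997=912 h(915,915)=(915*31+915)%997=367 -> [912, 367]
  L3: h(912,367)=(912*31+367)%997=723 -> [723]
  root = 723 != target 710
Candidate D: set leaf[3] = 15 -> leaves = [50, 9, 70, 15, 93, 26]
  L0: [50, 9, 70, 15, 93, 26]
  L1: h(50,9)=(50*31+9)%997=562 h(70,15)=(70*31+15)%997=191 h(93,26)=(93*31+26)%997=915 -> [562, 191, 915]
  L2: h(562,191)=(562*31+191)%997=664 h(915,915)=(915*31+915)%997=367 -> [664, 367]
  L3: h(664,367)=(664*31+367)%997=14 -> [14]
  root = 14 != target 710
Candidate A produces the target root.

Answer: A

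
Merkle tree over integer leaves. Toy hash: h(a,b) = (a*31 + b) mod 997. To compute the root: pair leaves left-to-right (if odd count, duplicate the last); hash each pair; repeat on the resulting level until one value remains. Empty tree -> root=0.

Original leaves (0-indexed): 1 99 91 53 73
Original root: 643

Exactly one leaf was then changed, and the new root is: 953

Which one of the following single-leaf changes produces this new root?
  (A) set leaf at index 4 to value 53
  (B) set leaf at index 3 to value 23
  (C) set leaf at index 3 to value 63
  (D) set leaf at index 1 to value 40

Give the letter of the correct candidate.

Answer: C

Derivation:
Original leaves: [1, 99, 91, 53, 73]
Target new root: 953
Try each candidate change and compute the resulting root:
Candidate A: set leaf[4] = 53 -> leaves = [1, 99, 91, 53, 53]
  L0: [1, 99, 91, 53, 53]
  L1: h(1,99)=(1*31+99)%997=130 h(91,53)=(91*31+53)%997=880 h(53,53)=(53*31+53)%997=699 -> [130, 880, 699]
  L2: h(130,880)=(130*31+880)%997=922 h(699,699)=(699*31+699)%997=434 -> [922, 434]
  L3: h(922,434)=(922*31+434)%997=103 -> [103]
  root = 103 != target 953
Candidate B: set leaf[3] = 23 -> leaves = [1, 99, 91, 23, 73]
  L0: [1, 99, 91, 23, 73]
  L1: h(1,99)=(1*31+99)%997=130 h(91,23)=(91*31+23)%997=850 h(73,73)=(73*31+73)%997=342 -> [130, 850, 342]
  L2: h(130,850)=(130*31+850)%997=892 h(342,342)=(342*31+342)%997=974 -> [892, 974]
  L3: h(892,974)=(892*31+974)%997=710 -> [710]
  root = 710 != target 953
Candidate C: set leaf[3] = 63 -> leaves = [1, 99, 91, 63, 73]
  L0: [1, 99, 91, 63, 73]
  L1: h(1,99)=(1*31+99)%997=130 h(91,63)=(91*31+63)%997=890 h(73,73)=(73*31+73)%997=342 -> [130, 890, 342]
  L2: h(130,890)=(130*31+890)%997=932 h(342,342)=(342*31+342)%997=974 -> [932, 974]
  L3: h(932,974)=(932*31+974)%997=953 -> [953]
  root = 953 == target 953  ** MATCH **
Candidate D: set leaf[1] = 40 -> leaves = [1, 40, 91, 53, 73]
  L0: [1, 40, 91, 53, 73]
  L1: h(1,40)=(1*31+40)%997=71 h(91,53)=(91*31+53)%997=880 h(73,73)=(73*31+73)%997=342 -> [71, 880, 342]
  L2: h(71,880)=(71*31+880)%997=90 h(342,342)=(342*31+342)%997=974 -> [90, 974]
  L3: h(90,974)=(90*31+974)%997=773 -> [773]
  root = 773 != target 953
Candidate C produces the target root.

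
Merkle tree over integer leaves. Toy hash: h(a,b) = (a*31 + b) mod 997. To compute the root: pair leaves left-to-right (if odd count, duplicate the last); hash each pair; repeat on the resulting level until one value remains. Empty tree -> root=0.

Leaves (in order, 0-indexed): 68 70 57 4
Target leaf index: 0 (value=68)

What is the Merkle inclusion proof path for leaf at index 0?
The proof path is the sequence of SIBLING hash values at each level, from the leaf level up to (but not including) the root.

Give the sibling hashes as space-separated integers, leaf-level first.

L0 (leaves): [68, 70, 57, 4], target index=0
L1: h(68,70)=(68*31+70)%997=184 [pair 0] h(57,4)=(57*31+4)%997=774 [pair 1] -> [184, 774]
  Sibling for proof at L0: 70
L2: h(184,774)=(184*31+774)%997=496 [pair 0] -> [496]
  Sibling for proof at L1: 774
Root: 496
Proof path (sibling hashes from leaf to root): [70, 774]

Answer: 70 774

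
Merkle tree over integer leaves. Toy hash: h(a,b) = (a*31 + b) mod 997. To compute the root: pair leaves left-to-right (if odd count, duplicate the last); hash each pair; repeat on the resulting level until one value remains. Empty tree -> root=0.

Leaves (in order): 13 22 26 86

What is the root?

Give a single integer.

L0: [13, 22, 26, 86]
L1: h(13,22)=(13*31+22)%997=425 h(26,86)=(26*31+86)%997=892 -> [425, 892]
L2: h(425,892)=(425*31+892)%997=109 -> [109]

Answer: 109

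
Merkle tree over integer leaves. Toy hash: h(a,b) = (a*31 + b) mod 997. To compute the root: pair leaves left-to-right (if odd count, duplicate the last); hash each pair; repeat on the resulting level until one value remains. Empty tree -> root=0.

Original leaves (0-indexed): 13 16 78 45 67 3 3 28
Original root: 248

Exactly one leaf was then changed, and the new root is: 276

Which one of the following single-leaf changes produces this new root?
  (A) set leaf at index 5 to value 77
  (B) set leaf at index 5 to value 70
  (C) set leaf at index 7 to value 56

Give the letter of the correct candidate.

Answer: C

Derivation:
Original leaves: [13, 16, 78, 45, 67, 3, 3, 28]
Target new root: 276
Try each candidate change and compute the resulting root:
Candidate A: set leaf[5] = 77 -> leaves = [13, 16, 78, 45, 67, 77, 3, 28]
  L0: [13, 16, 78, 45, 67, 77, 3, 28]
  L1: h(13,16)=(13*31+16)%997=419 h(78,45)=(78*31+45)%997=469 h(67,77)=(67*31+77)%997=160 h(3,28)=(3*31+28)%997=121 -> [419, 469, 160, 121]
  L2: h(419,469)=(419*31+469)%997=497 h(160,121)=(160*31+121)%997=96 -> [497, 96]
  L3: h(497,96)=(497*31+96)%997=548 -> [548]
  root = 548 != target 276
Candidate B: set leaf[5] = 70 -> leaves = [13, 16, 78, 45, 67, 70, 3, 28]
  L0: [13, 16, 78, 45, 67, 70, 3, 28]
  L1: h(13,16)=(13*31+16)%997=419 h(78,45)=(78*31+45)%997=469 h(67,70)=(67*31+70)%997=153 h(3,28)=(3*31+28)%997=121 -> [419, 469, 153, 121]
  L2: h(419,469)=(419*31+469)%997=497 h(153,121)=(153*31+121)%997=876 -> [497, 876]
  L3: h(497,876)=(497*31+876)%997=331 -> [331]
  root = 331 != target 276
Candidate C: set leaf[7] = 56 -> leaves = [13, 16, 78, 45, 67, 3, 3, 56]
  L0: [13, 16, 78, 45, 67, 3, 3, 56]
  L1: h(13,16)=(13*31+16)%997=419 h(78,45)=(78*31+45)%997=469 h(67,3)=(67*31+3)%997=86 h(3,56)=(3*31+56)%997=149 -> [419, 469, 86, 149]
  L2: h(419,469)=(419*31+469)%997=497 h(86,149)=(86*31+149)%997=821 -> [497, 821]
  L3: h(497,821)=(497*31+821)%997=276 -> [276]
  root = 276 == target 276  ** MATCH **
Candidate C produces the target root.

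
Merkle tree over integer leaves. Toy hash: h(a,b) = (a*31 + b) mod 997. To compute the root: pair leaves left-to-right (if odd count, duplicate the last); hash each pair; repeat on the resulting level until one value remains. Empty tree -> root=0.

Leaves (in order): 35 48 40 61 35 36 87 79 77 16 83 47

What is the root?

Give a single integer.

L0: [35, 48, 40, 61, 35, 36, 87, 79, 77, 16, 83, 47]
L1: h(35,48)=(35*31+48)%997=136 h(40,61)=(40*31+61)%997=304 h(35,36)=(35*31+36)%997=124 h(87,79)=(87*31+79)%997=782 h(77,16)=(77*31+16)%997=409 h(83,47)=(83*31+47)%997=626 -> [136, 304, 124, 782, 409, 626]
L2: h(136,304)=(136*31+304)%997=532 h(124,782)=(124*31+782)%997=638 h(409,626)=(409*31+626)%997=344 -> [532, 638, 344]
L3: h(532,638)=(532*31+638)%997=181 h(344,344)=(344*31+344)%997=41 -> [181, 41]
L4: h(181,41)=(181*31+41)%997=667 -> [667]

Answer: 667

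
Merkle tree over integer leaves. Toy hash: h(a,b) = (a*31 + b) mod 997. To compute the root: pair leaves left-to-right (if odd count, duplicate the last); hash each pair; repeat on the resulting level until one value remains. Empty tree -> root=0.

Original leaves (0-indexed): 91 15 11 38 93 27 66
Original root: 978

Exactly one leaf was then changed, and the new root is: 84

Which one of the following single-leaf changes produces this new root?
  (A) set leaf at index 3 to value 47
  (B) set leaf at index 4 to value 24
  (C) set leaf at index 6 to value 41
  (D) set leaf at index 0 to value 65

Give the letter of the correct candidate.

Answer: D

Derivation:
Original leaves: [91, 15, 11, 38, 93, 27, 66]
Target new root: 84
Try each candidate change and compute the resulting root:
Candidate A: set leaf[3] = 47 -> leaves = [91, 15, 11, 47, 93, 27, 66]
  L0: [91, 15, 11, 47, 93, 27, 66]
  L1: h(91,15)=(91*31+15)%997=842 h(11,47)=(11*31+47)%997=388 h(93,27)=(93*31+27)%997=916 h(66,66)=(66*31+66)%997=118 -> [842, 388, 916, 118]
  L2: h(842,388)=(842*31+388)%997=568 h(916,118)=(916*31+118)%997=598 -> [568, 598]
  L3: h(568,598)=(568*31+598)%997=260 -> [260]
  root = 260 != target 84
Candidate B: set leaf[4] = 24 -> leaves = [91, 15, 11, 38, 24, 27, 66]
  L0: [91, 15, 11, 38, 24, 27, 66]
  L1: h(91,15)=(91*31+15)%997=842 h(11,38)=(11*31+38)%997=379 h(24,27)=(24*31+27)%997=771 h(66,66)=(66*31+66)%997=118 -> [842, 379, 771, 118]
  L2: h(842,379)=(842*31+379)%997=559 h(771,118)=(771*31+118)%997=91 -> [559, 91]
  L3: h(559,91)=(559*31+91)%997=471 -> [471]
  root = 471 != target 84
Candidate C: set leaf[6] = 41 -> leaves = [91, 15, 11, 38, 93, 27, 41]
  L0: [91, 15, 11, 38, 93, 27, 41]
  L1: h(91,15)=(91*31+15)%997=842 h(11,38)=(11*31+38)%997=379 h(93,27)=(93*31+27)%997=916 h(41,41)=(41*31+41)%997=315 -> [842, 379, 916, 315]
  L2: h(842,379)=(842*31+379)%997=559 h(916,315)=(916*31+315)%997=795 -> [559, 795]
  L3: h(559,795)=(559*31+795)%997=178 -> [178]
  root = 178 != target 84
Candidate D: set leaf[0] = 65 -> leaves = [65, 15, 11, 38, 93, 27, 66]
  L0: [65, 15, 11, 38, 93, 27, 66]
  L1: h(65,15)=(65*31+15)%997=36 h(11,38)=(11*31+38)%997=379 h(93,27)=(93*31+27)%997=916 h(66,66)=(66*31+66)%997=118 -> [36, 379, 916, 118]
  L2: h(36,379)=(36*31+379)%997=498 h(916,118)=(916*31+118)%997=598 -> [498, 598]
  L3: h(498,598)=(498*31+598)%997=84 -> [84]
  root = 84 == target 84  ** MATCH **
Candidate D produces the target root.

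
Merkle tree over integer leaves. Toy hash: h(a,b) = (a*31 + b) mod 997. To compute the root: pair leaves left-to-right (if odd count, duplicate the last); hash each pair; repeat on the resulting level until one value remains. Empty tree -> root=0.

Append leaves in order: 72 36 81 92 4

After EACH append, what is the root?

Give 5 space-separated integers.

After append 72 (leaves=[72]):
  L0: [72]
  root=72
After append 36 (leaves=[72, 36]):
  L0: [72, 36]
  L1: h(72,36)=(72*31+36)%997=274 -> [274]
  root=274
After append 81 (leaves=[72, 36, 81]):
  L0: [72, 36, 81]
  L1: h(72,36)=(72*31+36)%997=274 h(81,81)=(81*31+81)%997=598 -> [274, 598]
  L2: h(274,598)=(274*31+598)%997=119 -> [119]
  root=119
After append 92 (leaves=[72, 36, 81, 92]):
  L0: [72, 36, 81, 92]
  L1: h(72,36)=(72*31+36)%997=274 h(81,92)=(81*31+92)%997=609 -> [274, 609]
  L2: h(274,609)=(274*31+609)%997=130 -> [130]
  root=130
After append 4 (leaves=[72, 36, 81, 92, 4]):
  L0: [72, 36, 81, 92, 4]
  L1: h(72,36)=(72*31+36)%997=274 h(81,92)=(81*31+92)%997=609 h(4,4)=(4*31+4)%997=128 -> [274, 609, 128]
  L2: h(274,609)=(274*31+609)%997=130 h(128,128)=(128*31+128)%997=108 -> [130, 108]
  L3: h(130,108)=(130*31+108)%997=150 -> [150]
  root=150

Answer: 72 274 119 130 150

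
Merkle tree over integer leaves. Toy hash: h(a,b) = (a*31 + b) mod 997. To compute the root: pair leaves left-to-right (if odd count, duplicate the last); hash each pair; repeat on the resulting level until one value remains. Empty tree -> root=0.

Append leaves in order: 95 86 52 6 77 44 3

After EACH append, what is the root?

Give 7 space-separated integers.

After append 95 (leaves=[95]):
  L0: [95]
  root=95
After append 86 (leaves=[95, 86]):
  L0: [95, 86]
  L1: h(95,86)=(95*31+86)%997=40 -> [40]
  root=40
After append 52 (leaves=[95, 86, 52]):
  L0: [95, 86, 52]
  L1: h(95,86)=(95*31+86)%997=40 h(52,52)=(52*31+52)%997=667 -> [40, 667]
  L2: h(40,667)=(40*31+667)%997=910 -> [910]
  root=910
After append 6 (leaves=[95, 86, 52, 6]):
  L0: [95, 86, 52, 6]
  L1: h(95,86)=(95*31+86)%997=40 h(52,6)=(52*31+6)%997=621 -> [40, 621]
  L2: h(40,621)=(40*31+621)%997=864 -> [864]
  root=864
After append 77 (leaves=[95, 86, 52, 6, 77]):
  L0: [95, 86, 52, 6, 77]
  L1: h(95,86)=(95*31+86)%997=40 h(52,6)=(52*31+6)%997=621 h(77,77)=(77*31+77)%997=470 -> [40, 621, 470]
  L2: h(40,621)=(40*31+621)%997=864 h(470,470)=(470*31+470)%997=85 -> [864, 85]
  L3: h(864,85)=(864*31+85)%997=947 -> [947]
  root=947
After append 44 (leaves=[95, 86, 52, 6, 77, 44]):
  L0: [95, 86, 52, 6, 77, 44]
  L1: h(95,86)=(95*31+86)%997=40 h(52,6)=(52*31+6)%997=621 h(77,44)=(77*31+44)%997=437 -> [40, 621, 437]
  L2: h(40,621)=(40*31+621)%997=864 h(437,437)=(437*31+437)%997=26 -> [864, 26]
  L3: h(864,26)=(864*31+26)%997=888 -> [888]
  root=888
After append 3 (leaves=[95, 86, 52, 6, 77, 44, 3]):
  L0: [95, 86, 52, 6, 77, 44, 3]
  L1: h(95,86)=(95*31+86)%997=40 h(52,6)=(52*31+6)%997=621 h(77,44)=(77*31+44)%997=437 h(3,3)=(3*31+3)%997=96 -> [40, 621, 437, 96]
  L2: h(40,621)=(40*31+621)%997=864 h(437,96)=(437*31+96)%997=682 -> [864, 682]
  L3: h(864,682)=(864*31+682)%997=547 -> [547]
  root=547

Answer: 95 40 910 864 947 888 547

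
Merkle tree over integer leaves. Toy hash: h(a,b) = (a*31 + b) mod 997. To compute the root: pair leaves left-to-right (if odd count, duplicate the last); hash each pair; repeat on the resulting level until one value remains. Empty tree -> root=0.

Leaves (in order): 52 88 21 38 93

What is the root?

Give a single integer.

Answer: 556

Derivation:
L0: [52, 88, 21, 38, 93]
L1: h(52,88)=(52*31+88)%997=703 h(21,38)=(21*31+38)%997=689 h(93,93)=(93*31+93)%997=982 -> [703, 689, 982]
L2: h(703,689)=(703*31+689)%997=548 h(982,982)=(982*31+982)%997=517 -> [548, 517]
L3: h(548,517)=(548*31+517)%997=556 -> [556]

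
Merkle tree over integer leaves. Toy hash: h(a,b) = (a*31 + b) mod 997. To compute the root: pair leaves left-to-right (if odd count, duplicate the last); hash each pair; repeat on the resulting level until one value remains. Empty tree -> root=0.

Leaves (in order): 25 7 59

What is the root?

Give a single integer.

Answer: 208

Derivation:
L0: [25, 7, 59]
L1: h(25,7)=(25*31+7)%997=782 h(59,59)=(59*31+59)%997=891 -> [782, 891]
L2: h(782,891)=(782*31+891)%997=208 -> [208]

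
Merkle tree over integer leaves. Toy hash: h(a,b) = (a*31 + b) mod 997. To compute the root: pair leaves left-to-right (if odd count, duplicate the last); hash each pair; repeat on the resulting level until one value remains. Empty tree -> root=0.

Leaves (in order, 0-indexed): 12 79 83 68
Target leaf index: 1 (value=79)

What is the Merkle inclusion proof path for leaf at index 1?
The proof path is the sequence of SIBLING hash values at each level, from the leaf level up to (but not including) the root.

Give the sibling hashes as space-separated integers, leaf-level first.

L0 (leaves): [12, 79, 83, 68], target index=1
L1: h(12,79)=(12*31+79)%997=451 [pair 0] h(83,68)=(83*31+68)%997=647 [pair 1] -> [451, 647]
  Sibling for proof at L0: 12
L2: h(451,647)=(451*31+647)%997=670 [pair 0] -> [670]
  Sibling for proof at L1: 647
Root: 670
Proof path (sibling hashes from leaf to root): [12, 647]

Answer: 12 647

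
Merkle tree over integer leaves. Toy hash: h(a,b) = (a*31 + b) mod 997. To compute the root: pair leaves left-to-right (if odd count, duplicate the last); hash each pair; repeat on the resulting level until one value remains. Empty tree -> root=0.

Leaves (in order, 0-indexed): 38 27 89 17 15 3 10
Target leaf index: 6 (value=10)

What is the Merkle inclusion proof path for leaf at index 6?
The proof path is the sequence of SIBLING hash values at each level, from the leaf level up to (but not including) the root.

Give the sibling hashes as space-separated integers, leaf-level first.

L0 (leaves): [38, 27, 89, 17, 15, 3, 10], target index=6
L1: h(38,27)=(38*31+27)%997=208 [pair 0] h(89,17)=(89*31+17)%997=782 [pair 1] h(15,3)=(15*31+3)%997=468 [pair 2] h(10,10)=(10*31+10)%997=320 [pair 3] -> [208, 782, 468, 320]
  Sibling for proof at L0: 10
L2: h(208,782)=(208*31+782)%997=251 [pair 0] h(468,320)=(468*31+320)%997=870 [pair 1] -> [251, 870]
  Sibling for proof at L1: 468
L3: h(251,870)=(251*31+870)%997=675 [pair 0] -> [675]
  Sibling for proof at L2: 251
Root: 675
Proof path (sibling hashes from leaf to root): [10, 468, 251]

Answer: 10 468 251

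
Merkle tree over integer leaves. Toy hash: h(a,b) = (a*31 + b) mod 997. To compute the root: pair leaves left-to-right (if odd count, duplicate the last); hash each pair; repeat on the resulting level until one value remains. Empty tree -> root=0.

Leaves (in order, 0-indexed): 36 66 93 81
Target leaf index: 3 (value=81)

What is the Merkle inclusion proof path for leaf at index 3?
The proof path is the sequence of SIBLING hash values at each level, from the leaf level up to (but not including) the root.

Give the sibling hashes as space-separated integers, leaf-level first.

Answer: 93 185

Derivation:
L0 (leaves): [36, 66, 93, 81], target index=3
L1: h(36,66)=(36*31+66)%997=185 [pair 0] h(93,81)=(93*31+81)%997=970 [pair 1] -> [185, 970]
  Sibling for proof at L0: 93
L2: h(185,970)=(185*31+970)%997=723 [pair 0] -> [723]
  Sibling for proof at L1: 185
Root: 723
Proof path (sibling hashes from leaf to root): [93, 185]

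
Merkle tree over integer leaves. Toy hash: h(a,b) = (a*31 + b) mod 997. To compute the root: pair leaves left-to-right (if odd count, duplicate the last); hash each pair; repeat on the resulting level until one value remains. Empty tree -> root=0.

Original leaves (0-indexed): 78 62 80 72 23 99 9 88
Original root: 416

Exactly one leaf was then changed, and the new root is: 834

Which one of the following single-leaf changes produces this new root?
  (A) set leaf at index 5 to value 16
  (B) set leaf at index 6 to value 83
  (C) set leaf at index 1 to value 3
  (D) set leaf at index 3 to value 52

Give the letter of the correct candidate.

Original leaves: [78, 62, 80, 72, 23, 99, 9, 88]
Target new root: 834
Try each candidate change and compute the resulting root:
Candidate A: set leaf[5] = 16 -> leaves = [78, 62, 80, 72, 23, 16, 9, 88]
  L0: [78, 62, 80, 72, 23, 16, 9, 88]
  L1: h(78,62)=(78*31+62)%997=486 h(80,72)=(80*31+72)%997=558 h(23,16)=(23*31+16)%997=729 h(9,88)=(9*31+88)%997=367 -> [486, 558, 729, 367]
  L2: h(486,558)=(486*31+558)%997=669 h(729,367)=(729*31+367)%997=35 -> [669, 35]
  L3: h(669,35)=(669*31+35)%997=834 -> [834]
  root = 834 == target 834  ** MATCH **
Candidate B: set leaf[6] = 83 -> leaves = [78, 62, 80, 72, 23, 99, 83, 88]
  L0: [78, 62, 80, 72, 23, 99, 83, 88]
  L1: h(78,62)=(78*31+62)%997=486 h(80,72)=(80*31+72)%997=558 h(23,99)=(23*31+99)%997=812 h(83,88)=(83*31+88)%997=667 -> [486, 558, 812, 667]
  L2: h(486,558)=(486*31+558)%997=669 h(812,667)=(812*31+667)%997=914 -> [669, 914]
  L3: h(669,914)=(669*31+914)%997=716 -> [716]
  root = 716 != target 834
Candidate C: set leaf[1] = 3 -> leaves = [78, 3, 80, 72, 23, 99, 9, 88]
  L0: [78, 3, 80, 72, 23, 99, 9, 88]
  L1: h(78,3)=(78*31+3)%997=427 h(80,72)=(80*31+72)%997=558 h(23,99)=(23*31+99)%997=812 h(9,88)=(9*31+88)%997=367 -> [427, 558, 812, 367]
  L2: h(427,558)=(427*31+558)%997=834 h(812,367)=(812*31+367)%997=614 -> [834, 614]
  L3: h(834,614)=(834*31+614)%997=546 -> [546]
  root = 546 != target 834
Candidate D: set leaf[3] = 52 -> leaves = [78, 62, 80, 52, 23, 99, 9, 88]
  L0: [78, 62, 80, 52, 23, 99, 9, 88]
  L1: h(78,62)=(78*31+62)%997=486 h(80,52)=(80*31+52)%997=538 h(23,99)=(23*31+99)%997=812 h(9,88)=(9*31+88)%997=367 -> [486, 538, 812, 367]
  L2: h(486,538)=(486*31+538)%997=649 h(812,367)=(812*31+367)%997=614 -> [649, 614]
  L3: h(649,614)=(649*31+614)%997=793 -> [793]
  root = 793 != target 834
Candidate A produces the target root.

Answer: A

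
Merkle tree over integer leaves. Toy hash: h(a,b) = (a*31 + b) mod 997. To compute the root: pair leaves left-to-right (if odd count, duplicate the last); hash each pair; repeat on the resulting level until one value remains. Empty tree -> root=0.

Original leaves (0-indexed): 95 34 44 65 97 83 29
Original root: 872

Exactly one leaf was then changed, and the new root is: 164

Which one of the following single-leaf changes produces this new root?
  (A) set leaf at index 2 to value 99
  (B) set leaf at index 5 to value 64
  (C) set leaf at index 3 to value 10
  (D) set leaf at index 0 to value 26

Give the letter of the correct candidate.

Original leaves: [95, 34, 44, 65, 97, 83, 29]
Target new root: 164
Try each candidate change and compute the resulting root:
Candidate A: set leaf[2] = 99 -> leaves = [95, 34, 99, 65, 97, 83, 29]
  L0: [95, 34, 99, 65, 97, 83, 29]
  L1: h(95,34)=(95*31+34)%997=985 h(99,65)=(99*31+65)%997=143 h(97,83)=(97*31+83)%997=99 h(29,29)=(29*31+29)%997=928 -> [985, 143, 99, 928]
  L2: h(985,143)=(985*31+143)%997=768 h(99,928)=(99*31+928)%997=9 -> [768, 9]
  L3: h(768,9)=(768*31+9)%997=886 -> [886]
  root = 886 != target 164
Candidate B: set leaf[5] = 64 -> leaves = [95, 34, 44, 65, 97, 64, 29]
  L0: [95, 34, 44, 65, 97, 64, 29]
  L1: h(95,34)=(95*31+34)%997=985 h(44,65)=(44*31+65)%997=432 h(97,64)=(97*31+64)%997=80 h(29,29)=(29*31+29)%997=928 -> [985, 432, 80, 928]
  L2: h(985,432)=(985*31+432)%997=60 h(80,928)=(80*31+928)%997=417 -> [60, 417]
  L3: h(60,417)=(60*31+417)%997=283 -> [283]
  root = 283 != target 164
Candidate C: set leaf[3] = 10 -> leaves = [95, 34, 44, 10, 97, 83, 29]
  L0: [95, 34, 44, 10, 97, 83, 29]
  L1: h(95,34)=(95*31+34)%997=985 h(44,10)=(44*31+10)%997=377 h(97,83)=(97*31+83)%997=99 h(29,29)=(29*31+29)%997=928 -> [985, 377, 99, 928]
  L2: h(985,377)=(985*31+377)%997=5 h(99,928)=(99*31+928)%997=9 -> [5, 9]
  L3: h(5,9)=(5*31+9)%997=164 -> [164]
  root = 164 == target 164  ** MATCH **
Candidate D: set leaf[0] = 26 -> leaves = [26, 34, 44, 65, 97, 83, 29]
  L0: [26, 34, 44, 65, 97, 83, 29]
  L1: h(26,34)=(26*31+34)%997=840 h(44,65)=(44*31+65)%997=432 h(97,83)=(97*31+83)%997=99 h(29,29)=(29*31+29)%997=928 -> [840, 432, 99, 928]
  L2: h(840,432)=(840*31+432)%997=550 h(99,928)=(99*31+928)%997=9 -> [550, 9]
  L3: h(550,9)=(550*31+9)%997=110 -> [110]
  root = 110 != target 164
Candidate C produces the target root.

Answer: C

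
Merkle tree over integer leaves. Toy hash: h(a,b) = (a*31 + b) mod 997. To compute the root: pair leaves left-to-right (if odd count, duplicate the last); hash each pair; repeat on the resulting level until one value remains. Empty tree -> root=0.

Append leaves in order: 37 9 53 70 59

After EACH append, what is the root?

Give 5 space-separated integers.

Answer: 37 159 643 660 119

Derivation:
After append 37 (leaves=[37]):
  L0: [37]
  root=37
After append 9 (leaves=[37, 9]):
  L0: [37, 9]
  L1: h(37,9)=(37*31+9)%997=159 -> [159]
  root=159
After append 53 (leaves=[37, 9, 53]):
  L0: [37, 9, 53]
  L1: h(37,9)=(37*31+9)%997=159 h(53,53)=(53*31+53)%997=699 -> [159, 699]
  L2: h(159,699)=(159*31+699)%997=643 -> [643]
  root=643
After append 70 (leaves=[37, 9, 53, 70]):
  L0: [37, 9, 53, 70]
  L1: h(37,9)=(37*31+9)%997=159 h(53,70)=(53*31+70)%997=716 -> [159, 716]
  L2: h(159,716)=(159*31+716)%997=660 -> [660]
  root=660
After append 59 (leaves=[37, 9, 53, 70, 59]):
  L0: [37, 9, 53, 70, 59]
  L1: h(37,9)=(37*31+9)%997=159 h(53,70)=(53*31+70)%997=716 h(59,59)=(59*31+59)%997=891 -> [159, 716, 891]
  L2: h(159,716)=(159*31+716)%997=660 h(891,891)=(891*31+891)%997=596 -> [660, 596]
  L3: h(660,596)=(660*31+596)%997=119 -> [119]
  root=119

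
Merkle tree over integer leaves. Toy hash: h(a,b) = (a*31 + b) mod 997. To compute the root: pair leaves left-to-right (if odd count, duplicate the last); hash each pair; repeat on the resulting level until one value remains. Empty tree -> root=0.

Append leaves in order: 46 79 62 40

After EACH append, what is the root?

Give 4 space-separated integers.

After append 46 (leaves=[46]):
  L0: [46]
  root=46
After append 79 (leaves=[46, 79]):
  L0: [46, 79]
  L1: h(46,79)=(46*31+79)%997=508 -> [508]
  root=508
After append 62 (leaves=[46, 79, 62]):
  L0: [46, 79, 62]
  L1: h(46,79)=(46*31+79)%997=508 h(62,62)=(62*31+62)%997=987 -> [508, 987]
  L2: h(508,987)=(508*31+987)%997=783 -> [783]
  root=783
After append 40 (leaves=[46, 79, 62, 40]):
  L0: [46, 79, 62, 40]
  L1: h(46,79)=(46*31+79)%997=508 h(62,40)=(62*31+40)%997=965 -> [508, 965]
  L2: h(508,965)=(508*31+965)%997=761 -> [761]
  root=761

Answer: 46 508 783 761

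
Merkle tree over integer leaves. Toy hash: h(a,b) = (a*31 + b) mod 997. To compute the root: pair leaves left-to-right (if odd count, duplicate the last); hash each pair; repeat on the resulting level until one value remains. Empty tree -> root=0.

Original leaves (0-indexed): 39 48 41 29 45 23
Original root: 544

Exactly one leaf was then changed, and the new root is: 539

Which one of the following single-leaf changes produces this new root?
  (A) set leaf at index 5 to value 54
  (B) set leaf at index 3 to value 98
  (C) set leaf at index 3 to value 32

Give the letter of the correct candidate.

Answer: A

Derivation:
Original leaves: [39, 48, 41, 29, 45, 23]
Target new root: 539
Try each candidate change and compute the resulting root:
Candidate A: set leaf[5] = 54 -> leaves = [39, 48, 41, 29, 45, 54]
  L0: [39, 48, 41, 29, 45, 54]
  L1: h(39,48)=(39*31+48)%997=260 h(41,29)=(41*31+29)%997=303 h(45,54)=(45*31+54)%997=452 -> [260, 303, 452]
  L2: h(260,303)=(260*31+303)%997=387 h(452,452)=(452*31+452)%997=506 -> [387, 506]
  L3: h(387,506)=(387*31+506)%997=539 -> [539]
  root = 539 == target 539  ** MATCH **
Candidate B: set leaf[3] = 98 -> leaves = [39, 48, 41, 98, 45, 23]
  L0: [39, 48, 41, 98, 45, 23]
  L1: h(39,48)=(39*31+48)%997=260 h(41,98)=(41*31+98)%997=372 h(45,23)=(45*31+23)%997=421 -> [260, 372, 421]
  L2: h(260,372)=(260*31+372)%997=456 h(421,421)=(421*31+421)%997=511 -> [456, 511]
  L3: h(456,511)=(456*31+511)%997=689 -> [689]
  root = 689 != target 539
Candidate C: set leaf[3] = 32 -> leaves = [39, 48, 41, 32, 45, 23]
  L0: [39, 48, 41, 32, 45, 23]
  L1: h(39,48)=(39*31+48)%997=260 h(41,32)=(41*31+32)%997=306 h(45,23)=(45*31+23)%997=421 -> [260, 306, 421]
  L2: h(260,306)=(260*31+306)%997=390 h(421,421)=(421*31+421)%997=511 -> [390, 511]
  L3: h(390,511)=(390*31+511)%997=637 -> [637]
  root = 637 != target 539
Candidate A produces the target root.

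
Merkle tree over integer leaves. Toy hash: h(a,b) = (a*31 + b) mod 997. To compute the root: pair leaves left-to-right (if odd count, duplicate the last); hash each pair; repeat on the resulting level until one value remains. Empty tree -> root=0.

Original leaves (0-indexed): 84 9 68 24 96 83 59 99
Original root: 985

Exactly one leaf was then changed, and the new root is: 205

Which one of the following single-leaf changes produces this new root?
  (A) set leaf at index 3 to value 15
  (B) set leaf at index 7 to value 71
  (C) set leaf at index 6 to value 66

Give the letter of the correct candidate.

Answer: C

Derivation:
Original leaves: [84, 9, 68, 24, 96, 83, 59, 99]
Target new root: 205
Try each candidate change and compute the resulting root:
Candidate A: set leaf[3] = 15 -> leaves = [84, 9, 68, 15, 96, 83, 59, 99]
  L0: [84, 9, 68, 15, 96, 83, 59, 99]
  L1: h(84,9)=(84*31+9)%997=619 h(68,15)=(68*31+15)%997=129 h(96,83)=(96*31+83)%997=68 h(59,99)=(59*31+99)%997=931 -> [619, 129, 68, 931]
  L2: h(619,129)=(619*31+129)%997=375 h(68,931)=(68*31+931)%997=48 -> [375, 48]
  L3: h(375,48)=(375*31+48)%997=706 -> [706]
  root = 706 != target 205
Candidate B: set leaf[7] = 71 -> leaves = [84, 9, 68, 24, 96, 83, 59, 71]
  L0: [84, 9, 68, 24, 96, 83, 59, 71]
  L1: h(84,9)=(84*31+9)%997=619 h(68,24)=(68*31+24)%997=138 h(96,83)=(96*31+83)%997=68 h(59,71)=(59*31+71)%997=903 -> [619, 138, 68, 903]
  L2: h(619,138)=(619*31+138)%997=384 h(68,903)=(68*31+903)%997=20 -> [384, 20]
  L3: h(384,20)=(384*31+20)%997=957 -> [957]
  root = 957 != target 205
Candidate C: set leaf[6] = 66 -> leaves = [84, 9, 68, 24, 96, 83, 66, 99]
  L0: [84, 9, 68, 24, 96, 83, 66, 99]
  L1: h(84,9)=(84*31+9)%997=619 h(68,24)=(68*31+24)%997=138 h(96,83)=(96*31+83)%997=68 h(66,99)=(66*31+99)%997=151 -> [619, 138, 68, 151]
  L2: h(619,138)=(619*31+138)%997=384 h(68,151)=(68*31+151)%997=265 -> [384, 265]
  L3: h(384,265)=(384*31+265)%997=205 -> [205]
  root = 205 == target 205  ** MATCH **
Candidate C produces the target root.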